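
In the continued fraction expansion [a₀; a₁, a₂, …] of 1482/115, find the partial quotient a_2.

7

⌊1482/115⌋ = 12, remainder 102
⌊115/102⌋ = 1, remainder 13
⌊102/13⌋ = 7, remainder 11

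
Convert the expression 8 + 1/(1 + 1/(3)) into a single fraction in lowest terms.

35/4

Collapse the nested fraction from the inside out:
Start with 3.
1 + 1/(3/1) = 1 + 1/3 = 4/3
8 + 1/(4/3) = 8 + 3/4 = 35/4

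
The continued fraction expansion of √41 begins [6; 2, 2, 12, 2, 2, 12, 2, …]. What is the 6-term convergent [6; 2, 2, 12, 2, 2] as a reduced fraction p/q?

2049/320

Starting at the tail and folding back:
Start with 2.
2 + 1/(2/1) = 2 + 1/2 = 5/2
12 + 1/(5/2) = 12 + 2/5 = 62/5
2 + 1/(62/5) = 2 + 5/62 = 129/62
2 + 1/(129/62) = 2 + 62/129 = 320/129
6 + 1/(320/129) = 6 + 129/320 = 2049/320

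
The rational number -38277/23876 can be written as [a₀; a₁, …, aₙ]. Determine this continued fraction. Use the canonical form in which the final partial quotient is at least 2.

Run the Euclidean algorithm, recording each quotient:
-38277 = -2·23876 + 9475, so a_0 = -2
23876 = 2·9475 + 4926, so a_1 = 2
9475 = 1·4926 + 4549, so a_2 = 1
4926 = 1·4549 + 377, so a_3 = 1
4549 = 12·377 + 25, so a_4 = 12
377 = 15·25 + 2, so a_5 = 15
25 = 12·2 + 1, so a_6 = 12
2 = 2·1 + 0, so a_7 = 2

[-2; 2, 1, 1, 12, 15, 12, 2]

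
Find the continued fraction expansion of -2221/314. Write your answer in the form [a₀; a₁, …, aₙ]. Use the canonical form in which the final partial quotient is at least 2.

⌊-2221/314⌋ = -8, remainder 291
⌊314/291⌋ = 1, remainder 23
⌊291/23⌋ = 12, remainder 15
⌊23/15⌋ = 1, remainder 8
⌊15/8⌋ = 1, remainder 7
⌊8/7⌋ = 1, remainder 1
⌊7/1⌋ = 7, remainder 0

[-8; 1, 12, 1, 1, 1, 7]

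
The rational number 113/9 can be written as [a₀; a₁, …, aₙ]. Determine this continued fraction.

[12; 1, 1, 4]

113 = 12·9 + 5, so a_0 = 12
9 = 1·5 + 4, so a_1 = 1
5 = 1·4 + 1, so a_2 = 1
4 = 4·1 + 0, so a_3 = 4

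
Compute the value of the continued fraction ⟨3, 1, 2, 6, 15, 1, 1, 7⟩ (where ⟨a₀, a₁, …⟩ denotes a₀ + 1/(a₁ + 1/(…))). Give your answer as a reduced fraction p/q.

Work from the innermost term outward:
Start with 7.
1 + 1/(7/1) = 1 + 1/7 = 8/7
1 + 1/(8/7) = 1 + 7/8 = 15/8
15 + 1/(15/8) = 15 + 8/15 = 233/15
6 + 1/(233/15) = 6 + 15/233 = 1413/233
2 + 1/(1413/233) = 2 + 233/1413 = 3059/1413
1 + 1/(3059/1413) = 1 + 1413/3059 = 4472/3059
3 + 1/(4472/3059) = 3 + 3059/4472 = 16475/4472

16475/4472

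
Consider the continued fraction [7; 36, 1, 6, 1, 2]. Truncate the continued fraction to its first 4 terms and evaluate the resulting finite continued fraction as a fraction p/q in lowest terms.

Build up convergents one term at a time:
a_0 = 7: 7/1
a_1 = 36: 253/36
a_2 = 1: 260/37
a_3 = 6: 1813/258

1813/258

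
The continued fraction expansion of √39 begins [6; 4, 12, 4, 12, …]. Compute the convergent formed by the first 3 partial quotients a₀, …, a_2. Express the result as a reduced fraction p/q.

306/49

Use the convergent recurrence hₖ = aₖ·hₖ₋₁ + hₖ₋₂ (and likewise for the denominators kₖ):
a_0 = 6: 6/1
a_1 = 4: 25/4
a_2 = 12: 306/49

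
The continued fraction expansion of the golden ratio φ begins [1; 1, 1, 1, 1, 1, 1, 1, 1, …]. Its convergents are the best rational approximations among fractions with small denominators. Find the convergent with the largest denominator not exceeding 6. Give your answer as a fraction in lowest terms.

a_0 = 1: 1/1  (≤ bound)
a_1 = 1: 2/1  (≤ bound)
a_2 = 1: 3/2  (≤ bound)
a_3 = 1: 5/3  (≤ bound)
a_4 = 1: 8/5  (≤ bound)
a_5 = 1: 13/8  (> 6, stop)

8/5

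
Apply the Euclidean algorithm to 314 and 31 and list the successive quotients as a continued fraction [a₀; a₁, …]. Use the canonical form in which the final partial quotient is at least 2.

[10; 7, 1, 3]

314 = 10·31 + 4, so a_0 = 10
31 = 7·4 + 3, so a_1 = 7
4 = 1·3 + 1, so a_2 = 1
3 = 3·1 + 0, so a_3 = 3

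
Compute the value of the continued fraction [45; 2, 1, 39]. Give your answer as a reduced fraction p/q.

Build up convergents one term at a time:
a_0 = 45: 45/1
a_1 = 2: 91/2
a_2 = 1: 136/3
a_3 = 39: 5395/119

5395/119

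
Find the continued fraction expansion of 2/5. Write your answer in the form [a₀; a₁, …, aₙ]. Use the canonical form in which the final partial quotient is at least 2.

Run the Euclidean algorithm, recording each quotient:
⌊2/5⌋ = 0, remainder 2
⌊5/2⌋ = 2, remainder 1
⌊2/1⌋ = 2, remainder 0

[0; 2, 2]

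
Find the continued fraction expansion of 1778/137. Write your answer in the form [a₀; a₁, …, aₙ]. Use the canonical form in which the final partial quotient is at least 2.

[12; 1, 44, 1, 2]

1778 ÷ 137 → quotient 12, remainder 134
137 ÷ 134 → quotient 1, remainder 3
134 ÷ 3 → quotient 44, remainder 2
3 ÷ 2 → quotient 1, remainder 1
2 ÷ 1 → quotient 2, remainder 0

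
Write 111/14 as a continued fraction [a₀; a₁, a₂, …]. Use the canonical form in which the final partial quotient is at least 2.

[7; 1, 13]

111 ÷ 14 → quotient 7, remainder 13
14 ÷ 13 → quotient 1, remainder 1
13 ÷ 1 → quotient 13, remainder 0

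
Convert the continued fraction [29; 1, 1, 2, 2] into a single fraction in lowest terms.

355/12

Start with 2.
2 + 1/(2/1) = 2 + 1/2 = 5/2
1 + 1/(5/2) = 1 + 2/5 = 7/5
1 + 1/(7/5) = 1 + 5/7 = 12/7
29 + 1/(12/7) = 29 + 7/12 = 355/12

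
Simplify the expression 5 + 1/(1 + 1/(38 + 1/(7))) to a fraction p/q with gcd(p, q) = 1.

a_0 = 5: 5/1
a_1 = 1: 6/1
a_2 = 38: 233/39
a_3 = 7: 1637/274

1637/274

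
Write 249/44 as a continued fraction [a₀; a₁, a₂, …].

[5; 1, 1, 1, 14]

Repeatedly divide and take the remainder:
⌊249/44⌋ = 5, remainder 29
⌊44/29⌋ = 1, remainder 15
⌊29/15⌋ = 1, remainder 14
⌊15/14⌋ = 1, remainder 1
⌊14/1⌋ = 14, remainder 0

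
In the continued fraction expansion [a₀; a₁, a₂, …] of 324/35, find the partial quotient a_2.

324 ÷ 35 → quotient 9, remainder 9
35 ÷ 9 → quotient 3, remainder 8
9 ÷ 8 → quotient 1, remainder 1

1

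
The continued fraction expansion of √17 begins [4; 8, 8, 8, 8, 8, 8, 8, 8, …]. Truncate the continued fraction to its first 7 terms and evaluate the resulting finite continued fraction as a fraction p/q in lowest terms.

1166876/283009

a_0 = 4: 4/1
a_1 = 8: 33/8
a_2 = 8: 268/65
a_3 = 8: 2177/528
a_4 = 8: 17684/4289
a_5 = 8: 143649/34840
a_6 = 8: 1166876/283009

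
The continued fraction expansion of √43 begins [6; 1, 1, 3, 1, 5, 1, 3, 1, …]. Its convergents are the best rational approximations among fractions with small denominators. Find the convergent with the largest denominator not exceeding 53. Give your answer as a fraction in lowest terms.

List convergents until the denominator exceeds the bound:
a_0 = 6: 6/1  (≤ bound)
a_1 = 1: 7/1  (≤ bound)
a_2 = 1: 13/2  (≤ bound)
a_3 = 3: 46/7  (≤ bound)
a_4 = 1: 59/9  (≤ bound)
a_5 = 5: 341/52  (≤ bound)
a_6 = 1: 400/61  (> 53, stop)

341/52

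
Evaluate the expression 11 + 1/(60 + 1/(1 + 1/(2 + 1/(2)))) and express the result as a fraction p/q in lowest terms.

Collapse the nested fraction from the inside out:
Start with 2.
2 + 1/(2/1) = 2 + 1/2 = 5/2
1 + 1/(5/2) = 1 + 2/5 = 7/5
60 + 1/(7/5) = 60 + 5/7 = 425/7
11 + 1/(425/7) = 11 + 7/425 = 4682/425

4682/425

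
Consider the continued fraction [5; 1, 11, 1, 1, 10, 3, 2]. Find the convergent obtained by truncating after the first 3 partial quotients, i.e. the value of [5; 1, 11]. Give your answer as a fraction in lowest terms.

71/12

Start with 11.
1 + 1/(11/1) = 1 + 1/11 = 12/11
5 + 1/(12/11) = 5 + 11/12 = 71/12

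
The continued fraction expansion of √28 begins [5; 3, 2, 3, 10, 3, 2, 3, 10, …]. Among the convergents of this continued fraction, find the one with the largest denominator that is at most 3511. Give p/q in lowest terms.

9403/1777

a_0 = 5: 5/1  (≤ bound)
a_1 = 3: 16/3  (≤ bound)
a_2 = 2: 37/7  (≤ bound)
a_3 = 3: 127/24  (≤ bound)
a_4 = 10: 1307/247  (≤ bound)
a_5 = 3: 4048/765  (≤ bound)
a_6 = 2: 9403/1777  (≤ bound)
a_7 = 3: 32257/6096  (> 3511, stop)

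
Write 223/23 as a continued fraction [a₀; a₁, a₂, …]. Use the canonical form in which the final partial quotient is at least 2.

[9; 1, 2, 3, 2]

Apply division with remainder until the remainder is 0:
223 = 9·23 + 16, so a_0 = 9
23 = 1·16 + 7, so a_1 = 1
16 = 2·7 + 2, so a_2 = 2
7 = 3·2 + 1, so a_3 = 3
2 = 2·1 + 0, so a_4 = 2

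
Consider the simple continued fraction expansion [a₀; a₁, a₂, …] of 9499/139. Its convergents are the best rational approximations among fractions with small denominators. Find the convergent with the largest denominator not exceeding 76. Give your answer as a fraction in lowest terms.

4647/68

a_0 = 68: 68/1  (≤ bound)
a_1 = 2: 137/2  (≤ bound)
a_2 = 1: 205/3  (≤ bound)
a_3 = 22: 4647/68  (≤ bound)
a_4 = 2: 9499/139  (> 76, stop)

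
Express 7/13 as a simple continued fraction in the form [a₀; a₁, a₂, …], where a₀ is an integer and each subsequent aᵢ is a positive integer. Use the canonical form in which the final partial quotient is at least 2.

7 = 0·13 + 7, so a_0 = 0
13 = 1·7 + 6, so a_1 = 1
7 = 1·6 + 1, so a_2 = 1
6 = 6·1 + 0, so a_3 = 6

[0; 1, 1, 6]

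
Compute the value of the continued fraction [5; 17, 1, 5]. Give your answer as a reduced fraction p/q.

Use the convergent recurrence hₖ = aₖ·hₖ₋₁ + hₖ₋₂ (and likewise for the denominators kₖ):
a_0 = 5: 5/1
a_1 = 17: 86/17
a_2 = 1: 91/18
a_3 = 5: 541/107

541/107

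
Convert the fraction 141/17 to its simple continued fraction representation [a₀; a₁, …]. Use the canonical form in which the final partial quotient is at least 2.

⌊141/17⌋ = 8, remainder 5
⌊17/5⌋ = 3, remainder 2
⌊5/2⌋ = 2, remainder 1
⌊2/1⌋ = 2, remainder 0

[8; 3, 2, 2]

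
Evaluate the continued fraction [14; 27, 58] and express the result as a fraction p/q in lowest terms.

21996/1567

Start with 58.
27 + 1/(58/1) = 27 + 1/58 = 1567/58
14 + 1/(1567/58) = 14 + 58/1567 = 21996/1567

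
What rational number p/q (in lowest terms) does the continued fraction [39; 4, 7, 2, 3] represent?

8437/215

a_0 = 39: 39/1
a_1 = 4: 157/4
a_2 = 7: 1138/29
a_3 = 2: 2433/62
a_4 = 3: 8437/215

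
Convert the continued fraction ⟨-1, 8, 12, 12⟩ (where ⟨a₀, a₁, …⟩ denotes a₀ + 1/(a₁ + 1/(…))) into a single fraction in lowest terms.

-1027/1172

a_0 = -1: -1/1
a_1 = 8: -7/8
a_2 = 12: -85/97
a_3 = 12: -1027/1172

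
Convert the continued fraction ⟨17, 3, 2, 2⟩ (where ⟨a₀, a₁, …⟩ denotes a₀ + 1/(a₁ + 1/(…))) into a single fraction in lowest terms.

Starting at the tail and folding back:
Start with 2.
2 + 1/(2/1) = 2 + 1/2 = 5/2
3 + 1/(5/2) = 3 + 2/5 = 17/5
17 + 1/(17/5) = 17 + 5/17 = 294/17

294/17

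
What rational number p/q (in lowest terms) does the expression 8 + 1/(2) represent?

Start with 2.
8 + 1/(2/1) = 8 + 1/2 = 17/2

17/2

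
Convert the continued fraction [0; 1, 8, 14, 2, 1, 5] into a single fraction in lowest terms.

1969/2213

Work from the innermost term outward:
Start with 5.
1 + 1/(5/1) = 1 + 1/5 = 6/5
2 + 1/(6/5) = 2 + 5/6 = 17/6
14 + 1/(17/6) = 14 + 6/17 = 244/17
8 + 1/(244/17) = 8 + 17/244 = 1969/244
1 + 1/(1969/244) = 1 + 244/1969 = 2213/1969
0 + 1/(2213/1969) = 0 + 1969/2213 = 1969/2213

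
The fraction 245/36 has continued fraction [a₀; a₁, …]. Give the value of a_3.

Apply division with remainder until the remainder is 0:
245 ÷ 36 → quotient 6, remainder 29
36 ÷ 29 → quotient 1, remainder 7
29 ÷ 7 → quotient 4, remainder 1
7 ÷ 1 → quotient 7, remainder 0

7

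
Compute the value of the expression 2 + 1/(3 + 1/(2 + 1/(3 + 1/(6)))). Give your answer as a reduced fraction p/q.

346/151

a_0 = 2: 2/1
a_1 = 3: 7/3
a_2 = 2: 16/7
a_3 = 3: 55/24
a_4 = 6: 346/151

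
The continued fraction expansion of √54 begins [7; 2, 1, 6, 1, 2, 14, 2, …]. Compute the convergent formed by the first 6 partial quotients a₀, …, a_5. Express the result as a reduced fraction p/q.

Use the convergent recurrence hₖ = aₖ·hₖ₋₁ + hₖ₋₂ (and likewise for the denominators kₖ):
a_0 = 7: 7/1
a_1 = 2: 15/2
a_2 = 1: 22/3
a_3 = 6: 147/20
a_4 = 1: 169/23
a_5 = 2: 485/66

485/66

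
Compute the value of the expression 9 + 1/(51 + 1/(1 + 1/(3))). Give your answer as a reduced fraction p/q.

Start with 3.
1 + 1/(3/1) = 1 + 1/3 = 4/3
51 + 1/(4/3) = 51 + 3/4 = 207/4
9 + 1/(207/4) = 9 + 4/207 = 1867/207

1867/207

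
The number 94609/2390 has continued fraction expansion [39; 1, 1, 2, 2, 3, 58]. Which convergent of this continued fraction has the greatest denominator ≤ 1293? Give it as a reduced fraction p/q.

a_0 = 39: 39/1  (≤ bound)
a_1 = 1: 40/1  (≤ bound)
a_2 = 1: 79/2  (≤ bound)
a_3 = 2: 198/5  (≤ bound)
a_4 = 2: 475/12  (≤ bound)
a_5 = 3: 1623/41  (≤ bound)
a_6 = 58: 94609/2390  (> 1293, stop)

1623/41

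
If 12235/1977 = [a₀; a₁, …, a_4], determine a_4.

37

⌊12235/1977⌋ = 6, remainder 373
⌊1977/373⌋ = 5, remainder 112
⌊373/112⌋ = 3, remainder 37
⌊112/37⌋ = 3, remainder 1
⌊37/1⌋ = 37, remainder 0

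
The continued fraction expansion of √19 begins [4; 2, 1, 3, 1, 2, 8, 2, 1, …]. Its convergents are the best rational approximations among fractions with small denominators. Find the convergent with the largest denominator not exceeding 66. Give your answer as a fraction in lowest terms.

170/39

a_0 = 4: 4/1  (≤ bound)
a_1 = 2: 9/2  (≤ bound)
a_2 = 1: 13/3  (≤ bound)
a_3 = 3: 48/11  (≤ bound)
a_4 = 1: 61/14  (≤ bound)
a_5 = 2: 170/39  (≤ bound)
a_6 = 8: 1421/326  (> 66, stop)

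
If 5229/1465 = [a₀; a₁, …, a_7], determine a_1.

Repeatedly divide and take the remainder:
5229 ÷ 1465 → quotient 3, remainder 834
1465 ÷ 834 → quotient 1, remainder 631

1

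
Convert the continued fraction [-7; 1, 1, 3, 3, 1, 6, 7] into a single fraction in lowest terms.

-9335/1451

Build up convergents one term at a time:
a_0 = -7: -7/1
a_1 = 1: -6/1
a_2 = 1: -13/2
a_3 = 3: -45/7
a_4 = 3: -148/23
a_5 = 1: -193/30
a_6 = 6: -1306/203
a_7 = 7: -9335/1451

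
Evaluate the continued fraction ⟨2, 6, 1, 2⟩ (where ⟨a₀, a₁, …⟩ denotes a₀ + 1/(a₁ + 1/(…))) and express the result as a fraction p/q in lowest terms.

43/20

a_0 = 2: 2/1
a_1 = 6: 13/6
a_2 = 1: 15/7
a_3 = 2: 43/20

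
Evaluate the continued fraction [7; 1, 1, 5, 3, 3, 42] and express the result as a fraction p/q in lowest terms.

37014/4907

Compute successive convergents:
a_0 = 7: 7/1
a_1 = 1: 8/1
a_2 = 1: 15/2
a_3 = 5: 83/11
a_4 = 3: 264/35
a_5 = 3: 875/116
a_6 = 42: 37014/4907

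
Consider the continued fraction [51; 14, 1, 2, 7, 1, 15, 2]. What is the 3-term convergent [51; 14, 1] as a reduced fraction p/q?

766/15

a_0 = 51: 51/1
a_1 = 14: 715/14
a_2 = 1: 766/15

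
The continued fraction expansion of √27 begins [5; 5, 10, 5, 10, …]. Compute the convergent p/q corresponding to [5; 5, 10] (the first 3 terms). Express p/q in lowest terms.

Build up convergents one term at a time:
a_0 = 5: 5/1
a_1 = 5: 26/5
a_2 = 10: 265/51

265/51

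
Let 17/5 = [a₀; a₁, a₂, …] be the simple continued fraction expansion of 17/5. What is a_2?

2

⌊17/5⌋ = 3, remainder 2
⌊5/2⌋ = 2, remainder 1
⌊2/1⌋ = 2, remainder 0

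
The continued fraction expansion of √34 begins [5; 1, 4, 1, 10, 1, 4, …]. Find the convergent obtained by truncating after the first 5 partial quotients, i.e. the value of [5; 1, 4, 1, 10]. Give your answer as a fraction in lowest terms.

Start with 10.
1 + 1/(10/1) = 1 + 1/10 = 11/10
4 + 1/(11/10) = 4 + 10/11 = 54/11
1 + 1/(54/11) = 1 + 11/54 = 65/54
5 + 1/(65/54) = 5 + 54/65 = 379/65

379/65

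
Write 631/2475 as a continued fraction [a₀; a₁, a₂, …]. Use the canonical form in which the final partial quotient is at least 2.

[0; 3, 1, 11, 1, 7, 6]

631 = 0·2475 + 631, so a_0 = 0
2475 = 3·631 + 582, so a_1 = 3
631 = 1·582 + 49, so a_2 = 1
582 = 11·49 + 43, so a_3 = 11
49 = 1·43 + 6, so a_4 = 1
43 = 7·6 + 1, so a_5 = 7
6 = 6·1 + 0, so a_6 = 6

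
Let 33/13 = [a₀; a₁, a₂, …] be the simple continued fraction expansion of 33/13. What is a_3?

6

33 ÷ 13 → quotient 2, remainder 7
13 ÷ 7 → quotient 1, remainder 6
7 ÷ 6 → quotient 1, remainder 1
6 ÷ 1 → quotient 6, remainder 0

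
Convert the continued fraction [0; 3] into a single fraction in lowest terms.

Start with 3.
0 + 1/(3/1) = 0 + 1/3 = 1/3

1/3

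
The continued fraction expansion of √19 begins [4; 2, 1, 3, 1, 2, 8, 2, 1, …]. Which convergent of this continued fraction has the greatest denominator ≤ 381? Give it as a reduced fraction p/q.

List convergents until the denominator exceeds the bound:
a_0 = 4: 4/1  (≤ bound)
a_1 = 2: 9/2  (≤ bound)
a_2 = 1: 13/3  (≤ bound)
a_3 = 3: 48/11  (≤ bound)
a_4 = 1: 61/14  (≤ bound)
a_5 = 2: 170/39  (≤ bound)
a_6 = 8: 1421/326  (≤ bound)
a_7 = 2: 3012/691  (> 381, stop)

1421/326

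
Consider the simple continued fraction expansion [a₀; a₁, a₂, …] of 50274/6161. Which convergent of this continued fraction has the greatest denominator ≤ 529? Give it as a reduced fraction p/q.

List convergents until the denominator exceeds the bound:
a_0 = 8: 8/1  (≤ bound)
a_1 = 6: 49/6  (≤ bound)
a_2 = 4: 204/25  (≤ bound)
a_3 = 40: 8209/1006  (> 529, stop)

204/25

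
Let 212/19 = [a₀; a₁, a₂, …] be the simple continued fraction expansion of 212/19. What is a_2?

3

212 ÷ 19 → quotient 11, remainder 3
19 ÷ 3 → quotient 6, remainder 1
3 ÷ 1 → quotient 3, remainder 0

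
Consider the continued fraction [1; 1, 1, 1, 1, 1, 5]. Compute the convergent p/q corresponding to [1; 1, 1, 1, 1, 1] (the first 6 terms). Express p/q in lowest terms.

Start with 1.
1 + 1/(1/1) = 1 + 1/1 = 2/1
1 + 1/(2/1) = 1 + 1/2 = 3/2
1 + 1/(3/2) = 1 + 2/3 = 5/3
1 + 1/(5/3) = 1 + 3/5 = 8/5
1 + 1/(8/5) = 1 + 5/8 = 13/8

13/8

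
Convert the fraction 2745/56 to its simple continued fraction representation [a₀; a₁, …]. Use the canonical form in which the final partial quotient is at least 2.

[49; 56]

⌊2745/56⌋ = 49, remainder 1
⌊56/1⌋ = 56, remainder 0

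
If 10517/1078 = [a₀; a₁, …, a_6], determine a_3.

10

Run the Euclidean algorithm, recording each quotient:
10517 = 9·1078 + 815, so a_0 = 9
1078 = 1·815 + 263, so a_1 = 1
815 = 3·263 + 26, so a_2 = 3
263 = 10·26 + 3, so a_3 = 10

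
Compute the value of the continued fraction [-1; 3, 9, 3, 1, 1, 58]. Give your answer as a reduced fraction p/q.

Work from the innermost term outward:
Start with 58.
1 + 1/(58/1) = 1 + 1/58 = 59/58
1 + 1/(59/58) = 1 + 58/59 = 117/59
3 + 1/(117/59) = 3 + 59/117 = 410/117
9 + 1/(410/117) = 9 + 117/410 = 3807/410
3 + 1/(3807/410) = 3 + 410/3807 = 11831/3807
-1 + 1/(11831/3807) = -1 + 3807/11831 = -8024/11831

-8024/11831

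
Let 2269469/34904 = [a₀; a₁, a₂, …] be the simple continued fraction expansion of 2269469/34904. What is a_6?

⌊2269469/34904⌋ = 65, remainder 709
⌊34904/709⌋ = 49, remainder 163
⌊709/163⌋ = 4, remainder 57
⌊163/57⌋ = 2, remainder 49
⌊57/49⌋ = 1, remainder 8
⌊49/8⌋ = 6, remainder 1
⌊8/1⌋ = 8, remainder 0

8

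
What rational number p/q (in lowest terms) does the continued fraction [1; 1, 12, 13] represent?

Start with 13.
12 + 1/(13/1) = 12 + 1/13 = 157/13
1 + 1/(157/13) = 1 + 13/157 = 170/157
1 + 1/(170/157) = 1 + 157/170 = 327/170

327/170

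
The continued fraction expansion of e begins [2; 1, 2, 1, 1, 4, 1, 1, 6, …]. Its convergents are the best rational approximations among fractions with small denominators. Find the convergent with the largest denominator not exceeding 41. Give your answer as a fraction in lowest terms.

a_0 = 2: 2/1  (≤ bound)
a_1 = 1: 3/1  (≤ bound)
a_2 = 2: 8/3  (≤ bound)
a_3 = 1: 11/4  (≤ bound)
a_4 = 1: 19/7  (≤ bound)
a_5 = 4: 87/32  (≤ bound)
a_6 = 1: 106/39  (≤ bound)
a_7 = 1: 193/71  (> 41, stop)

106/39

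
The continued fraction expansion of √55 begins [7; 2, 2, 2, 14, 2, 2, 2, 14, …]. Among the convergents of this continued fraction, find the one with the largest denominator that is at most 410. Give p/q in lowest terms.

List convergents until the denominator exceeds the bound:
a_0 = 7: 7/1  (≤ bound)
a_1 = 2: 15/2  (≤ bound)
a_2 = 2: 37/5  (≤ bound)
a_3 = 2: 89/12  (≤ bound)
a_4 = 14: 1283/173  (≤ bound)
a_5 = 2: 2655/358  (≤ bound)
a_6 = 2: 6593/889  (> 410, stop)

2655/358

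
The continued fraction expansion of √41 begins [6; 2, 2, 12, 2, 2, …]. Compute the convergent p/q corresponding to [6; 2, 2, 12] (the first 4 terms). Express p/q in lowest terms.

Use the convergent recurrence hₖ = aₖ·hₖ₋₁ + hₖ₋₂ (and likewise for the denominators kₖ):
a_0 = 6: 6/1
a_1 = 2: 13/2
a_2 = 2: 32/5
a_3 = 12: 397/62

397/62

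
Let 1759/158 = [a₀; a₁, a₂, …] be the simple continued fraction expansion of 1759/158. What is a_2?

Repeatedly divide and take the remainder:
1759 = 11·158 + 21, so a_0 = 11
158 = 7·21 + 11, so a_1 = 7
21 = 1·11 + 10, so a_2 = 1

1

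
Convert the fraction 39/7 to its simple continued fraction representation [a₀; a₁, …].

Apply division with remainder until the remainder is 0:
39 = 5·7 + 4, so a_0 = 5
7 = 1·4 + 3, so a_1 = 1
4 = 1·3 + 1, so a_2 = 1
3 = 3·1 + 0, so a_3 = 3

[5; 1, 1, 3]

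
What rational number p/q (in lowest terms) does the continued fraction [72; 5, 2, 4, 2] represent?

7868/109

Start with 2.
4 + 1/(2/1) = 4 + 1/2 = 9/2
2 + 1/(9/2) = 2 + 2/9 = 20/9
5 + 1/(20/9) = 5 + 9/20 = 109/20
72 + 1/(109/20) = 72 + 20/109 = 7868/109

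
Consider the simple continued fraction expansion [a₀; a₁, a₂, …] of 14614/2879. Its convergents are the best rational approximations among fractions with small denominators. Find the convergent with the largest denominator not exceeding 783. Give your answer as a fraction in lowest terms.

List convergents until the denominator exceeds the bound:
a_0 = 5: 5/1  (≤ bound)
a_1 = 13: 66/13  (≤ bound)
a_2 = 6: 401/79  (≤ bound)
a_3 = 1: 467/92  (≤ bound)
a_4 = 5: 2736/539  (≤ bound)
a_5 = 2: 5939/1170  (> 783, stop)

2736/539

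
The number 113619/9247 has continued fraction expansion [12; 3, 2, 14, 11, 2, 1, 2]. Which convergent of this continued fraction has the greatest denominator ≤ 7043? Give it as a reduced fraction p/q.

List convergents until the denominator exceeds the bound:
a_0 = 12: 12/1  (≤ bound)
a_1 = 3: 37/3  (≤ bound)
a_2 = 2: 86/7  (≤ bound)
a_3 = 14: 1241/101  (≤ bound)
a_4 = 11: 13737/1118  (≤ bound)
a_5 = 2: 28715/2337  (≤ bound)
a_6 = 1: 42452/3455  (≤ bound)
a_7 = 2: 113619/9247  (> 7043, stop)

42452/3455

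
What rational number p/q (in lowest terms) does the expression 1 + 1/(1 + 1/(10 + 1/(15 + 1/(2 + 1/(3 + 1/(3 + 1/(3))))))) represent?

a_0 = 1: 1/1
a_1 = 1: 2/1
a_2 = 10: 21/11
a_3 = 15: 317/166
a_4 = 2: 655/343
a_5 = 3: 2282/1195
a_6 = 3: 7501/3928
a_7 = 3: 24785/12979

24785/12979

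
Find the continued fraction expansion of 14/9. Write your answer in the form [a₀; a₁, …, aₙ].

⌊14/9⌋ = 1, remainder 5
⌊9/5⌋ = 1, remainder 4
⌊5/4⌋ = 1, remainder 1
⌊4/1⌋ = 4, remainder 0

[1; 1, 1, 4]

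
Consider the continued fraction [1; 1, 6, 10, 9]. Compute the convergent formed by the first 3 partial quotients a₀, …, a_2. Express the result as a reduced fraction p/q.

13/7

a_0 = 1: 1/1
a_1 = 1: 2/1
a_2 = 6: 13/7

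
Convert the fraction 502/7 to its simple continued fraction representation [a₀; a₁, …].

Repeatedly divide and take the remainder:
⌊502/7⌋ = 71, remainder 5
⌊7/5⌋ = 1, remainder 2
⌊5/2⌋ = 2, remainder 1
⌊2/1⌋ = 2, remainder 0

[71; 1, 2, 2]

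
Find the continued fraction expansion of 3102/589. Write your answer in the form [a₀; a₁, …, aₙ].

⌊3102/589⌋ = 5, remainder 157
⌊589/157⌋ = 3, remainder 118
⌊157/118⌋ = 1, remainder 39
⌊118/39⌋ = 3, remainder 1
⌊39/1⌋ = 39, remainder 0

[5; 3, 1, 3, 39]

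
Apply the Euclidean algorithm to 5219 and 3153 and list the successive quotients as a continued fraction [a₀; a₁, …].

Repeatedly divide and take the remainder:
5219 = 1·3153 + 2066, so a_0 = 1
3153 = 1·2066 + 1087, so a_1 = 1
2066 = 1·1087 + 979, so a_2 = 1
1087 = 1·979 + 108, so a_3 = 1
979 = 9·108 + 7, so a_4 = 9
108 = 15·7 + 3, so a_5 = 15
7 = 2·3 + 1, so a_6 = 2
3 = 3·1 + 0, so a_7 = 3

[1; 1, 1, 1, 9, 15, 2, 3]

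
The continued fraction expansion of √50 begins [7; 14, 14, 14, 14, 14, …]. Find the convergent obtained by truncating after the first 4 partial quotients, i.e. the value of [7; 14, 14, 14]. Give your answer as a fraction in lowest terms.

19601/2772

a_0 = 7: 7/1
a_1 = 14: 99/14
a_2 = 14: 1393/197
a_3 = 14: 19601/2772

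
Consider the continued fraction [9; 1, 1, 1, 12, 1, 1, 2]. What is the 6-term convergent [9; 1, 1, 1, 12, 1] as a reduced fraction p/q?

396/41

Start with 1.
12 + 1/(1/1) = 12 + 1/1 = 13/1
1 + 1/(13/1) = 1 + 1/13 = 14/13
1 + 1/(14/13) = 1 + 13/14 = 27/14
1 + 1/(27/14) = 1 + 14/27 = 41/27
9 + 1/(41/27) = 9 + 27/41 = 396/41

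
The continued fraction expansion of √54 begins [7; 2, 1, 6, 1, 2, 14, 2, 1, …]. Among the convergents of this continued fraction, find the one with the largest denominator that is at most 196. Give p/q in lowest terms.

485/66

a_0 = 7: 7/1  (≤ bound)
a_1 = 2: 15/2  (≤ bound)
a_2 = 1: 22/3  (≤ bound)
a_3 = 6: 147/20  (≤ bound)
a_4 = 1: 169/23  (≤ bound)
a_5 = 2: 485/66  (≤ bound)
a_6 = 14: 6959/947  (> 196, stop)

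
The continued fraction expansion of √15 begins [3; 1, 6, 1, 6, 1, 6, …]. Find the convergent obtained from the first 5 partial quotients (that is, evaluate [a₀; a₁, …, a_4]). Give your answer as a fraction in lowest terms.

Use the convergent recurrence hₖ = aₖ·hₖ₋₁ + hₖ₋₂ (and likewise for the denominators kₖ):
a_0 = 3: 3/1
a_1 = 1: 4/1
a_2 = 6: 27/7
a_3 = 1: 31/8
a_4 = 6: 213/55

213/55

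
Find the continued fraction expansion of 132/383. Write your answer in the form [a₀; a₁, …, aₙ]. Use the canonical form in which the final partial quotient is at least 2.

132 ÷ 383 → quotient 0, remainder 132
383 ÷ 132 → quotient 2, remainder 119
132 ÷ 119 → quotient 1, remainder 13
119 ÷ 13 → quotient 9, remainder 2
13 ÷ 2 → quotient 6, remainder 1
2 ÷ 1 → quotient 2, remainder 0

[0; 2, 1, 9, 6, 2]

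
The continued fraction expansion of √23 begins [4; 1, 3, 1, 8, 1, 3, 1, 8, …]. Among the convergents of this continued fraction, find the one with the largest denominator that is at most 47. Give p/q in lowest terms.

a_0 = 4: 4/1  (≤ bound)
a_1 = 1: 5/1  (≤ bound)
a_2 = 3: 19/4  (≤ bound)
a_3 = 1: 24/5  (≤ bound)
a_4 = 8: 211/44  (≤ bound)
a_5 = 1: 235/49  (> 47, stop)

211/44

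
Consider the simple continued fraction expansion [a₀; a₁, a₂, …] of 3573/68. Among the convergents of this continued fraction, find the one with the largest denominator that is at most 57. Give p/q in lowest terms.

List convergents until the denominator exceeds the bound:
a_0 = 52: 52/1  (≤ bound)
a_1 = 1: 53/1  (≤ bound)
a_2 = 1: 105/2  (≤ bound)
a_3 = 5: 578/11  (≤ bound)
a_4 = 6: 3573/68  (> 57, stop)

578/11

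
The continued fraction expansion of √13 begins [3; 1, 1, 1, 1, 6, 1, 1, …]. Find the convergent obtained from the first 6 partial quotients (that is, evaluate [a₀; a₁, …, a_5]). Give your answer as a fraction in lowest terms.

119/33

Compute successive convergents:
a_0 = 3: 3/1
a_1 = 1: 4/1
a_2 = 1: 7/2
a_3 = 1: 11/3
a_4 = 1: 18/5
a_5 = 6: 119/33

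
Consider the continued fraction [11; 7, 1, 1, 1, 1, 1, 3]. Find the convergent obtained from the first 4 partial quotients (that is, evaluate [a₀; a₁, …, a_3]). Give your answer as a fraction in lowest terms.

167/15

Compute successive convergents:
a_0 = 11: 11/1
a_1 = 7: 78/7
a_2 = 1: 89/8
a_3 = 1: 167/15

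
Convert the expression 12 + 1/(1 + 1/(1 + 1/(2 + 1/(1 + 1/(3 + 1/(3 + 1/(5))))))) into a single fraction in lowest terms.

Start with 5.
3 + 1/(5/1) = 3 + 1/5 = 16/5
3 + 1/(16/5) = 3 + 5/16 = 53/16
1 + 1/(53/16) = 1 + 16/53 = 69/53
2 + 1/(69/53) = 2 + 53/69 = 191/69
1 + 1/(191/69) = 1 + 69/191 = 260/191
1 + 1/(260/191) = 1 + 191/260 = 451/260
12 + 1/(451/260) = 12 + 260/451 = 5672/451

5672/451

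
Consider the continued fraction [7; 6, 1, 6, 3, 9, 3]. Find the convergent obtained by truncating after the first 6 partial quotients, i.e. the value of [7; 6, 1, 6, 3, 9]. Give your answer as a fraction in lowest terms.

10054/1407

Build up convergents one term at a time:
a_0 = 7: 7/1
a_1 = 6: 43/6
a_2 = 1: 50/7
a_3 = 6: 343/48
a_4 = 3: 1079/151
a_5 = 9: 10054/1407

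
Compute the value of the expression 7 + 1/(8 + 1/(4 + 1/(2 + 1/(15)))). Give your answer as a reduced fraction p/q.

Start with 15.
2 + 1/(15/1) = 2 + 1/15 = 31/15
4 + 1/(31/15) = 4 + 15/31 = 139/31
8 + 1/(139/31) = 8 + 31/139 = 1143/139
7 + 1/(1143/139) = 7 + 139/1143 = 8140/1143

8140/1143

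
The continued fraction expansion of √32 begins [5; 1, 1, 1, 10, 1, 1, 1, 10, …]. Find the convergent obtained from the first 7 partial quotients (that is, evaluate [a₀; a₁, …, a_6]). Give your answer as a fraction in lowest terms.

Start with 1.
1 + 1/(1/1) = 1 + 1/1 = 2/1
10 + 1/(2/1) = 10 + 1/2 = 21/2
1 + 1/(21/2) = 1 + 2/21 = 23/21
1 + 1/(23/21) = 1 + 21/23 = 44/23
1 + 1/(44/23) = 1 + 23/44 = 67/44
5 + 1/(67/44) = 5 + 44/67 = 379/67

379/67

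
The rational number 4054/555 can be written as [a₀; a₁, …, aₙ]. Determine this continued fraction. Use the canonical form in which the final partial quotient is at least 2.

⌊4054/555⌋ = 7, remainder 169
⌊555/169⌋ = 3, remainder 48
⌊169/48⌋ = 3, remainder 25
⌊48/25⌋ = 1, remainder 23
⌊25/23⌋ = 1, remainder 2
⌊23/2⌋ = 11, remainder 1
⌊2/1⌋ = 2, remainder 0

[7; 3, 3, 1, 1, 11, 2]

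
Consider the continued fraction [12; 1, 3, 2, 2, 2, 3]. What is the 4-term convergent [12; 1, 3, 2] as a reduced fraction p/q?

115/9

Start with 2.
3 + 1/(2/1) = 3 + 1/2 = 7/2
1 + 1/(7/2) = 1 + 2/7 = 9/7
12 + 1/(9/7) = 12 + 7/9 = 115/9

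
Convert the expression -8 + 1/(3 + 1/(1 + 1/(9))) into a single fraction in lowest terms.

-302/39

Start with 9.
1 + 1/(9/1) = 1 + 1/9 = 10/9
3 + 1/(10/9) = 3 + 9/10 = 39/10
-8 + 1/(39/10) = -8 + 10/39 = -302/39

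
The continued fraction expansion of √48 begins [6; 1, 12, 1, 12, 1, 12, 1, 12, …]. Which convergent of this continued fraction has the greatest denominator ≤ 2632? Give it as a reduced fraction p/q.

17466/2521

List convergents until the denominator exceeds the bound:
a_0 = 6: 6/1  (≤ bound)
a_1 = 1: 7/1  (≤ bound)
a_2 = 12: 90/13  (≤ bound)
a_3 = 1: 97/14  (≤ bound)
a_4 = 12: 1254/181  (≤ bound)
a_5 = 1: 1351/195  (≤ bound)
a_6 = 12: 17466/2521  (≤ bound)
a_7 = 1: 18817/2716  (> 2632, stop)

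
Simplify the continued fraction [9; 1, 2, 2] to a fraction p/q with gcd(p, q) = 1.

Collapse the nested fraction from the inside out:
Start with 2.
2 + 1/(2/1) = 2 + 1/2 = 5/2
1 + 1/(5/2) = 1 + 2/5 = 7/5
9 + 1/(7/5) = 9 + 5/7 = 68/7

68/7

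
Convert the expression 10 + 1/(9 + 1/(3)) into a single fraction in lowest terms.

283/28

Starting at the tail and folding back:
Start with 3.
9 + 1/(3/1) = 9 + 1/3 = 28/3
10 + 1/(28/3) = 10 + 3/28 = 283/28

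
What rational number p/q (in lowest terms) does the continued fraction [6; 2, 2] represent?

Collapse the nested fraction from the inside out:
Start with 2.
2 + 1/(2/1) = 2 + 1/2 = 5/2
6 + 1/(5/2) = 6 + 2/5 = 32/5

32/5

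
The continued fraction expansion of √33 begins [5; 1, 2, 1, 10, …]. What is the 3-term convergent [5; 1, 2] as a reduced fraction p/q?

a_0 = 5: 5/1
a_1 = 1: 6/1
a_2 = 2: 17/3

17/3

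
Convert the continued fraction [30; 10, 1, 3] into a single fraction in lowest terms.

a_0 = 30: 30/1
a_1 = 10: 301/10
a_2 = 1: 331/11
a_3 = 3: 1294/43

1294/43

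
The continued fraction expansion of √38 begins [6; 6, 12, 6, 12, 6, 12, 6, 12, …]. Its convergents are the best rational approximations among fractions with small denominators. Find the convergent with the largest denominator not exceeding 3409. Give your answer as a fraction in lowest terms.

a_0 = 6: 6/1  (≤ bound)
a_1 = 6: 37/6  (≤ bound)
a_2 = 12: 450/73  (≤ bound)
a_3 = 6: 2737/444  (≤ bound)
a_4 = 12: 33294/5401  (> 3409, stop)

2737/444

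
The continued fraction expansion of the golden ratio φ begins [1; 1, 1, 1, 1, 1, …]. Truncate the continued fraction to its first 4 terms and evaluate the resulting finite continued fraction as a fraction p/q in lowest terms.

5/3

Build up convergents one term at a time:
a_0 = 1: 1/1
a_1 = 1: 2/1
a_2 = 1: 3/2
a_3 = 1: 5/3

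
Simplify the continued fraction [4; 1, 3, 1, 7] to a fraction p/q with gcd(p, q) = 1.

Start with 7.
1 + 1/(7/1) = 1 + 1/7 = 8/7
3 + 1/(8/7) = 3 + 7/8 = 31/8
1 + 1/(31/8) = 1 + 8/31 = 39/31
4 + 1/(39/31) = 4 + 31/39 = 187/39

187/39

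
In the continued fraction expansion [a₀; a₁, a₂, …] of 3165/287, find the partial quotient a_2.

1

⌊3165/287⌋ = 11, remainder 8
⌊287/8⌋ = 35, remainder 7
⌊8/7⌋ = 1, remainder 1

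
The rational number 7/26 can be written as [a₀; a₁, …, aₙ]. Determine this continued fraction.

[0; 3, 1, 2, 2]

7 = 0·26 + 7, so a_0 = 0
26 = 3·7 + 5, so a_1 = 3
7 = 1·5 + 2, so a_2 = 1
5 = 2·2 + 1, so a_3 = 2
2 = 2·1 + 0, so a_4 = 2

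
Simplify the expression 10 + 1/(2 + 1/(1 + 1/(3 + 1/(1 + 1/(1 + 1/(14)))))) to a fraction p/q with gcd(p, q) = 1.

3771/364

a_0 = 10: 10/1
a_1 = 2: 21/2
a_2 = 1: 31/3
a_3 = 3: 114/11
a_4 = 1: 145/14
a_5 = 1: 259/25
a_6 = 14: 3771/364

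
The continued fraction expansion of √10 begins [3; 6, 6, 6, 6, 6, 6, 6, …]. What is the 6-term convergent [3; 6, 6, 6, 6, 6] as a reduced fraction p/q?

27379/8658

Work from the innermost term outward:
Start with 6.
6 + 1/(6/1) = 6 + 1/6 = 37/6
6 + 1/(37/6) = 6 + 6/37 = 228/37
6 + 1/(228/37) = 6 + 37/228 = 1405/228
6 + 1/(1405/228) = 6 + 228/1405 = 8658/1405
3 + 1/(8658/1405) = 3 + 1405/8658 = 27379/8658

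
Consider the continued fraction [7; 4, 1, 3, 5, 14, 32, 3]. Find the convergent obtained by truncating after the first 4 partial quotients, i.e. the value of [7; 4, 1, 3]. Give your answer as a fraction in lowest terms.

137/19

a_0 = 7: 7/1
a_1 = 4: 29/4
a_2 = 1: 36/5
a_3 = 3: 137/19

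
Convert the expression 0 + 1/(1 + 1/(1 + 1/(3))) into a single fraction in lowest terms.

4/7

a_0 = 0: 0/1
a_1 = 1: 1/1
a_2 = 1: 1/2
a_3 = 3: 4/7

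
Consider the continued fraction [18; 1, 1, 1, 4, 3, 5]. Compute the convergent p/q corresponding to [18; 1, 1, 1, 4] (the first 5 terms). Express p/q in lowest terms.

Start with 4.
1 + 1/(4/1) = 1 + 1/4 = 5/4
1 + 1/(5/4) = 1 + 4/5 = 9/5
1 + 1/(9/5) = 1 + 5/9 = 14/9
18 + 1/(14/9) = 18 + 9/14 = 261/14

261/14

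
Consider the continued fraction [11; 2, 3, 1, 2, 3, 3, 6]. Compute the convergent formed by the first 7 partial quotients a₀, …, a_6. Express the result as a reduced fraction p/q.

Start with 3.
3 + 1/(3/1) = 3 + 1/3 = 10/3
2 + 1/(10/3) = 2 + 3/10 = 23/10
1 + 1/(23/10) = 1 + 10/23 = 33/23
3 + 1/(33/23) = 3 + 23/33 = 122/33
2 + 1/(122/33) = 2 + 33/122 = 277/122
11 + 1/(277/122) = 11 + 122/277 = 3169/277

3169/277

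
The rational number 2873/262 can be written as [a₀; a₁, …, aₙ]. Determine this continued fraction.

[10; 1, 28, 9]

Run the Euclidean algorithm, recording each quotient:
2873 ÷ 262 → quotient 10, remainder 253
262 ÷ 253 → quotient 1, remainder 9
253 ÷ 9 → quotient 28, remainder 1
9 ÷ 1 → quotient 9, remainder 0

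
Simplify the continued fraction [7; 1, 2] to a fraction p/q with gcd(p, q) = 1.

23/3

Start with 2.
1 + 1/(2/1) = 1 + 1/2 = 3/2
7 + 1/(3/2) = 7 + 2/3 = 23/3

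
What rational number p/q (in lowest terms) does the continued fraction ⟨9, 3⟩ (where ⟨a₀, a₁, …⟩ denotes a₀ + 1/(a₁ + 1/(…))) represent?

28/3

Start with 3.
9 + 1/(3/1) = 9 + 1/3 = 28/3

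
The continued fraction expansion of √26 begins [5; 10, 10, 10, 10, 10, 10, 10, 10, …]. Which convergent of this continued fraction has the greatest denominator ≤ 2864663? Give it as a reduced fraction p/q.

a_0 = 5: 5/1  (≤ bound)
a_1 = 10: 51/10  (≤ bound)
a_2 = 10: 515/101  (≤ bound)
a_3 = 10: 5201/1020  (≤ bound)
a_4 = 10: 52525/10301  (≤ bound)
a_5 = 10: 530451/104030  (≤ bound)
a_6 = 10: 5357035/1050601  (≤ bound)
a_7 = 10: 54100801/10610040  (> 2864663, stop)

5357035/1050601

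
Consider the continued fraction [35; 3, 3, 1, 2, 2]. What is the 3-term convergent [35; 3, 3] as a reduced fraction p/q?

353/10

Starting at the tail and folding back:
Start with 3.
3 + 1/(3/1) = 3 + 1/3 = 10/3
35 + 1/(10/3) = 35 + 3/10 = 353/10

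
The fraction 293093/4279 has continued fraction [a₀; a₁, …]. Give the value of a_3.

⌊293093/4279⌋ = 68, remainder 2121
⌊4279/2121⌋ = 2, remainder 37
⌊2121/37⌋ = 57, remainder 12
⌊37/12⌋ = 3, remainder 1

3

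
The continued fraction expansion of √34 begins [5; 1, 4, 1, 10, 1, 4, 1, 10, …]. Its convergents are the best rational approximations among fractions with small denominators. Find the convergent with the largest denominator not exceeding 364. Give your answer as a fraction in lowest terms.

a_0 = 5: 5/1  (≤ bound)
a_1 = 1: 6/1  (≤ bound)
a_2 = 4: 29/5  (≤ bound)
a_3 = 1: 35/6  (≤ bound)
a_4 = 10: 379/65  (≤ bound)
a_5 = 1: 414/71  (≤ bound)
a_6 = 4: 2035/349  (≤ bound)
a_7 = 1: 2449/420  (> 364, stop)

2035/349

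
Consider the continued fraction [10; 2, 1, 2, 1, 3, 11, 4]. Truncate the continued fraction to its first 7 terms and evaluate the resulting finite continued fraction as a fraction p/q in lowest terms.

4789/462

Work from the innermost term outward:
Start with 11.
3 + 1/(11/1) = 3 + 1/11 = 34/11
1 + 1/(34/11) = 1 + 11/34 = 45/34
2 + 1/(45/34) = 2 + 34/45 = 124/45
1 + 1/(124/45) = 1 + 45/124 = 169/124
2 + 1/(169/124) = 2 + 124/169 = 462/169
10 + 1/(462/169) = 10 + 169/462 = 4789/462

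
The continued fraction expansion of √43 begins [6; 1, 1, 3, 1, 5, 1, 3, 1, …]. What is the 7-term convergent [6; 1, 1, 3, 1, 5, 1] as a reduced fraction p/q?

a_0 = 6: 6/1
a_1 = 1: 7/1
a_2 = 1: 13/2
a_3 = 3: 46/7
a_4 = 1: 59/9
a_5 = 5: 341/52
a_6 = 1: 400/61

400/61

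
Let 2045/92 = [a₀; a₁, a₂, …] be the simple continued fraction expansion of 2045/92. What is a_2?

2045 ÷ 92 → quotient 22, remainder 21
92 ÷ 21 → quotient 4, remainder 8
21 ÷ 8 → quotient 2, remainder 5

2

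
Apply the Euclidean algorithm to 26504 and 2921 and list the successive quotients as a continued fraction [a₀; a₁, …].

[9; 13, 1, 1, 2, 2, 2, 7]

26504 ÷ 2921 → quotient 9, remainder 215
2921 ÷ 215 → quotient 13, remainder 126
215 ÷ 126 → quotient 1, remainder 89
126 ÷ 89 → quotient 1, remainder 37
89 ÷ 37 → quotient 2, remainder 15
37 ÷ 15 → quotient 2, remainder 7
15 ÷ 7 → quotient 2, remainder 1
7 ÷ 1 → quotient 7, remainder 0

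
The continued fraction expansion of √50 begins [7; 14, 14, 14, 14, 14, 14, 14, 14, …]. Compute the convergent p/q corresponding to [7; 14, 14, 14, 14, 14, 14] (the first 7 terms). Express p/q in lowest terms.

a_0 = 7: 7/1
a_1 = 14: 99/14
a_2 = 14: 1393/197
a_3 = 14: 19601/2772
a_4 = 14: 275807/39005
a_5 = 14: 3880899/548842
a_6 = 14: 54608393/7722793

54608393/7722793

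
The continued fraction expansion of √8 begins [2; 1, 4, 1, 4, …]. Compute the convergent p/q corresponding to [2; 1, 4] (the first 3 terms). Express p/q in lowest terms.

Work from the innermost term outward:
Start with 4.
1 + 1/(4/1) = 1 + 1/4 = 5/4
2 + 1/(5/4) = 2 + 4/5 = 14/5

14/5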